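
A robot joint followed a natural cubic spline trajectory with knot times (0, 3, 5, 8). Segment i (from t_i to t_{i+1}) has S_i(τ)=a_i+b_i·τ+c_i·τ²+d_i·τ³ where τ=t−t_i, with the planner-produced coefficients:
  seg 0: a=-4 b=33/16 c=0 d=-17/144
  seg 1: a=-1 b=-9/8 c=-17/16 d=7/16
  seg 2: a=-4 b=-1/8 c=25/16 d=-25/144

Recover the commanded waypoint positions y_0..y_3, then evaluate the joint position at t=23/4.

y_0=-4 y_1=-1 y_2=-4 y_3=5
S(23/4) = -3367/1024

y_0 = S_0(0) = a_0 = -4
y_1 = S_1(0) = a_1 = -1
y_2 = S_2(0) = a_2 = -4
y_3 = S_2(3) = 5
t_q=23/4 is in segment 2 (τ=3/4); S_2(τ)=-3367/1024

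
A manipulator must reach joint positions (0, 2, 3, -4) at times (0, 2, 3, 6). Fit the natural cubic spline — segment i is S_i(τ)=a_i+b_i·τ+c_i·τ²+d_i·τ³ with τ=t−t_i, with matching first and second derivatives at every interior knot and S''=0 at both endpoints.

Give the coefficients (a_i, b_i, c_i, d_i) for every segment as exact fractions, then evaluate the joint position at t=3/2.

  seg 0: a=0 b=121/141 c=0 d=5/141
  seg 1: a=2 b=181/141 c=10/47 d=-70/141
  seg 2: a=3 b=31/141 c=-60/47 d=20/141
S(3/2) = 529/376

Δ: Δ0=1, Δ1=1, Δ2=-7/3
row 1: diag=6, rhs=0; c'=1/6, d'=0
row 2: denom=8−1·1/6=47/6; d'=(-20−1·0)/(47/6)=-120/47
back: M2=-120/47
back: M1=0−1/6·-120/47=20/47
M: M0=0, M1=20/47, M2=-120/47, M3=0
seg 0: a=0, c=M0/2=0, d=(M1−M0)/(6·2)=5/141, b=Δ0−h0·(2M0+M1)/6=121/141
seg 1: a=2, c=M1/2=10/47, d=(M2−M1)/(6·1)=-70/141, b=Δ1−h1·(2M1+M2)/6=181/141
seg 2: a=3, c=M2/2=-60/47, d=(M3−M2)/(6·3)=20/141, b=Δ2−h2·(2M2+M3)/6=31/141
t_q=3/2 → seg 0, τ=3/2; S=0+121/141·τ+0·τ²+5/141·τ³=529/376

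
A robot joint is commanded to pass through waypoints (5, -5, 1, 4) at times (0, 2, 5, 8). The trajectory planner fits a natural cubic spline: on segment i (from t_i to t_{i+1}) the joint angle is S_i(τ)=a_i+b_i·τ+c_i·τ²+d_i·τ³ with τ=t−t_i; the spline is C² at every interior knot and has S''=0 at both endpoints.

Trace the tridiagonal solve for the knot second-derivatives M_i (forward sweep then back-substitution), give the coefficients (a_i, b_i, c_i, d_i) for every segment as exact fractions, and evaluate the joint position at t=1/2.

  seg 0: a=5 b=-243/37 c=0 d=29/74
  seg 1: a=-5 b=-69/37 c=87/37 d=-118/333
  seg 2: a=1 b=99/37 c=-31/37 d=31/333
S(1/2) = 1045/592

Δ: Δ0=-5, Δ1=2, Δ2=1
row 1: diag=10, rhs=42; c'=3/10, d'=21/5
row 2: denom=12−3·3/10=111/10; d'=(-6−3·21/5)/(111/10)=-62/37
back: M2=-62/37
back: M1=21/5−3/10·-62/37=174/37
M: M0=0, M1=174/37, M2=-62/37, M3=0
seg 0: a=5, c=M0/2=0, d=(M1−M0)/(6·2)=29/74, b=Δ0−h0·(2M0+M1)/6=-243/37
seg 1: a=-5, c=M1/2=87/37, d=(M2−M1)/(6·3)=-118/333, b=Δ1−h1·(2M1+M2)/6=-69/37
seg 2: a=1, c=M2/2=-31/37, d=(M3−M2)/(6·3)=31/333, b=Δ2−h2·(2M2+M3)/6=99/37
t_q=1/2 → seg 0, τ=1/2; S=5+-243/37·τ+0·τ²+29/74·τ³=1045/592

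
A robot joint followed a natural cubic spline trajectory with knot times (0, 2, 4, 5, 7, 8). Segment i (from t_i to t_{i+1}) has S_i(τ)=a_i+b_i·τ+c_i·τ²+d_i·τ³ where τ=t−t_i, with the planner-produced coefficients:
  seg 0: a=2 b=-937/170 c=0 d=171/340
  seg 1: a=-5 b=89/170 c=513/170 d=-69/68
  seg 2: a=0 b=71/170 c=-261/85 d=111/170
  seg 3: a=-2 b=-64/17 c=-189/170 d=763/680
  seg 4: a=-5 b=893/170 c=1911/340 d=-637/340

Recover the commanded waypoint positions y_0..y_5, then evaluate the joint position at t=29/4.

y_0=2 y_1=-5 y_2=0 y_3=-2 y_4=-5 y_5=4
S(29/4) = -73217/21760

y_0 = S_0(0) = a_0 = 2
y_1 = S_1(0) = a_1 = -5
y_2 = S_2(0) = a_2 = 0
y_3 = S_3(0) = a_3 = -2
y_4 = S_4(0) = a_4 = -5
y_5 = S_4(1) = 4
t_q=29/4 is in segment 4 (τ=1/4); S_4(τ)=-73217/21760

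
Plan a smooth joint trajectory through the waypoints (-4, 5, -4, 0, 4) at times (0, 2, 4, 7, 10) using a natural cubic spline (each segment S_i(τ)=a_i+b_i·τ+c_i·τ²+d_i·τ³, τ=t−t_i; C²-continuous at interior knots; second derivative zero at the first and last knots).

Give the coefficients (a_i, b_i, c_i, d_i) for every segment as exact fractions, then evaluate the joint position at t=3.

  seg 0: a=-4 b=3029/420 c=0 d=-1139/1680
  seg 1: a=5 b=-97/105 c=-1139/280 d=383/336
  seg 2: a=-4 b=-211/60 c=97/35 d=-97/252
  seg 3: a=0 b=571/210 c=-97/140 d=97/1260
S(3) = 643/560

Δ: Δ0=9/2, Δ1=-9/2, Δ2=4/3, Δ3=4/3
row 1: diag=8, rhs=-54; c'=1/4, d'=-27/4
row 2: denom=10−2·1/4=19/2; d'=(35−2·-27/4)/(19/2)=97/19
row 3: denom=12−3·6/19=210/19; d'=(0−3·97/19)/(210/19)=-97/70
back: M3=-97/70
back: M2=97/19−6/19·-97/70=194/35
back: M1=-27/4−1/4·194/35=-1139/140
M: M0=0, M1=-1139/140, M2=194/35, M3=-97/70, M4=0
seg 0: a=-4, c=M0/2=0, d=(M1−M0)/(6·2)=-1139/1680, b=Δ0−h0·(2M0+M1)/6=3029/420
seg 1: a=5, c=M1/2=-1139/280, d=(M2−M1)/(6·2)=383/336, b=Δ1−h1·(2M1+M2)/6=-97/105
seg 2: a=-4, c=M2/2=97/35, d=(M3−M2)/(6·3)=-97/252, b=Δ2−h2·(2M2+M3)/6=-211/60
seg 3: a=0, c=M3/2=-97/140, d=(M4−M3)/(6·3)=97/1260, b=Δ3−h3·(2M3+M4)/6=571/210
t_q=3 → seg 1, τ=1; S=5+-97/105·τ+-1139/280·τ²+383/336·τ³=643/560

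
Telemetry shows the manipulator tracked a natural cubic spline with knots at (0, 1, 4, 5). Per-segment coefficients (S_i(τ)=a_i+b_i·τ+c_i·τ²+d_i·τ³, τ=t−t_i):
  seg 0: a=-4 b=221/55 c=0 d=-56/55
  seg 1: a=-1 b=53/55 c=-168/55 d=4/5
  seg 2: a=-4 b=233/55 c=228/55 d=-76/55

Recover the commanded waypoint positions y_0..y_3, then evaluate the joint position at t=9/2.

y_0 = S_0(0) = a_0 = -4
y_1 = S_1(0) = a_1 = -1
y_2 = S_2(0) = a_2 = -4
y_3 = S_2(1) = 3
t_q=9/2 is in segment 2 (τ=1/2); S_2(τ)=-56/55

y_0=-4 y_1=-1 y_2=-4 y_3=3
S(9/2) = -56/55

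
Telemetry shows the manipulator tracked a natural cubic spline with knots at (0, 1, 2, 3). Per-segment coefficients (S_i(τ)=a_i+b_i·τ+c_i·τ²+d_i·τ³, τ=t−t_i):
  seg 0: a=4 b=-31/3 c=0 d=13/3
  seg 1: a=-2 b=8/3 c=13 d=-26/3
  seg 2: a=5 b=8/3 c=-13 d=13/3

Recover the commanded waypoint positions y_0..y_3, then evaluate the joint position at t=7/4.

y_0 = S_0(0) = a_0 = 4
y_1 = S_1(0) = a_1 = -2
y_2 = S_2(0) = a_2 = 5
y_3 = S_2(1) = -1
t_q=7/4 is in segment 1 (τ=3/4); S_1(τ)=117/32

y_0=4 y_1=-2 y_2=5 y_3=-1
S(7/4) = 117/32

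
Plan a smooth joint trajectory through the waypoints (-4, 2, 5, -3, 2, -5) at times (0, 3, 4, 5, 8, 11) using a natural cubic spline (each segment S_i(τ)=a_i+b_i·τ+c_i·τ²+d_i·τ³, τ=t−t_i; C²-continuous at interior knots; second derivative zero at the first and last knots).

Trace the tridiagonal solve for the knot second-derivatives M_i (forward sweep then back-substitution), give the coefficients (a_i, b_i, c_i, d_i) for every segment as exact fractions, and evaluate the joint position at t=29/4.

Δ: Δ0=2, Δ1=3, Δ2=-8, Δ3=5/3, Δ4=-7/3
row 1: diag=8, rhs=6; c'=1/8, d'=3/4
row 2: denom=4−1·1/8=31/8; d'=(-66−1·3/4)/(31/8)=-534/31
row 3: denom=8−1·8/31=240/31; d'=(58−1·-534/31)/(240/31)=583/60
row 4: denom=12−3·31/80=867/80; d'=(-24−3·583/60)/(867/80)=-4252/867
back: M4=-4252/867
back: M3=583/60−31/80·-4252/867=10072/867
back: M2=-534/31−8/31·10072/867=-17534/867
back: M1=3/4−1/8·-17534/867=2842/867
M: M0=0, M1=2842/867, M2=-17534/867, M3=10072/867, M4=-4252/867, M5=0
seg 0: a=-4, c=M0/2=0, d=(M1−M0)/(6·3)=1421/7803, b=Δ0−h0·(2M0+M1)/6=313/867
seg 1: a=2, c=M1/2=1421/867, d=(M2−M1)/(6·1)=-1132/289, b=Δ1−h1·(2M1+M2)/6=4576/867
seg 2: a=5, c=M2/2=-8767/867, d=(M3−M2)/(6·1)=4601/867, b=Δ2−h2·(2M2+M3)/6=-2770/867
seg 3: a=-3, c=M3/2=5036/867, d=(M4−M3)/(6·3)=-7162/7803, b=Δ3−h3·(2M3+M4)/6=-2167/289
seg 4: a=2, c=M4/2=-2126/867, d=(M5−M4)/(6·3)=2126/7803, b=Δ4−h4·(2M4+M5)/6=743/289
t_q=29/4 → seg 3, τ=9/4; S=-3+-2167/289·τ+5036/867·τ²+-7162/7803·τ³=-8511/9248

  seg 0: a=-4 b=313/867 c=0 d=1421/7803
  seg 1: a=2 b=4576/867 c=1421/867 d=-1132/289
  seg 2: a=5 b=-2770/867 c=-8767/867 d=4601/867
  seg 3: a=-3 b=-2167/289 c=5036/867 d=-7162/7803
  seg 4: a=2 b=743/289 c=-2126/867 d=2126/7803
S(29/4) = -8511/9248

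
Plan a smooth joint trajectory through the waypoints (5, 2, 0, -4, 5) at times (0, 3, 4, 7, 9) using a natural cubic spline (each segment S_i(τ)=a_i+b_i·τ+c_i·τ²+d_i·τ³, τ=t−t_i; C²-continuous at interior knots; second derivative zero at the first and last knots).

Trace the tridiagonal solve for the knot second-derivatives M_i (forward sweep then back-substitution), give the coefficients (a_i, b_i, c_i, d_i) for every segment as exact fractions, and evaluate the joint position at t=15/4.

  seg 0: a=5 b=-755/1116 c=0 d=-361/10044
  seg 1: a=2 b=-919/558 c=-361/1116 d=-11/372
  seg 2: a=0 b=-2659/1116 c=-115/279 d=2551/10044
  seg 3: a=-4 b=1117/558 c=697/372 d=-697/2232
S(15/4) = 13579/23808

Δ: Δ0=-1, Δ1=-2, Δ2=-4/3, Δ3=9/2
row 1: diag=8, rhs=-6; c'=1/8, d'=-3/4
row 2: denom=8−1·1/8=63/8; d'=(4−1·-3/4)/(63/8)=38/63
row 3: denom=10−3·8/21=62/7; d'=(35−3·38/63)/(62/7)=697/186
back: M3=697/186
back: M2=38/63−8/21·697/186=-230/279
back: M1=-3/4−1/8·-230/279=-361/558
M: M0=0, M1=-361/558, M2=-230/279, M3=697/186, M4=0
seg 0: a=5, c=M0/2=0, d=(M1−M0)/(6·3)=-361/10044, b=Δ0−h0·(2M0+M1)/6=-755/1116
seg 1: a=2, c=M1/2=-361/1116, d=(M2−M1)/(6·1)=-11/372, b=Δ1−h1·(2M1+M2)/6=-919/558
seg 2: a=0, c=M2/2=-115/279, d=(M3−M2)/(6·3)=2551/10044, b=Δ2−h2·(2M2+M3)/6=-2659/1116
seg 3: a=-4, c=M3/2=697/372, d=(M4−M3)/(6·2)=-697/2232, b=Δ3−h3·(2M3+M4)/6=1117/558
t_q=15/4 → seg 1, τ=3/4; S=2+-919/558·τ+-361/1116·τ²+-11/372·τ³=13579/23808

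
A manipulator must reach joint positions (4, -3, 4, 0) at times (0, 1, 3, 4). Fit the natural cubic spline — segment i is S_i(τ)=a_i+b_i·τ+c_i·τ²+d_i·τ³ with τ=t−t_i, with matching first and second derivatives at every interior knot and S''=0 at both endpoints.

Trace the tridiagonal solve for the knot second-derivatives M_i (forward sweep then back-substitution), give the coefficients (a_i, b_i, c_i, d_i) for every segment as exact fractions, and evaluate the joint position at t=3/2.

  seg 0: a=4 b=-151/16 c=0 d=39/16
  seg 1: a=-3 b=-17/8 c=117/16 d=-9/4
  seg 2: a=4 b=1/8 c=-99/16 d=33/16
S(3/2) = -161/64

Δ: Δ0=-7, Δ1=7/2, Δ2=-4
row 1: diag=6, rhs=63; c'=1/3, d'=21/2
row 2: denom=6−2·1/3=16/3; d'=(-45−2·21/2)/(16/3)=-99/8
back: M2=-99/8
back: M1=21/2−1/3·-99/8=117/8
M: M0=0, M1=117/8, M2=-99/8, M3=0
seg 0: a=4, c=M0/2=0, d=(M1−M0)/(6·1)=39/16, b=Δ0−h0·(2M0+M1)/6=-151/16
seg 1: a=-3, c=M1/2=117/16, d=(M2−M1)/(6·2)=-9/4, b=Δ1−h1·(2M1+M2)/6=-17/8
seg 2: a=4, c=M2/2=-99/16, d=(M3−M2)/(6·1)=33/16, b=Δ2−h2·(2M2+M3)/6=1/8
t_q=3/2 → seg 1, τ=1/2; S=-3+-17/8·τ+117/16·τ²+-9/4·τ³=-161/64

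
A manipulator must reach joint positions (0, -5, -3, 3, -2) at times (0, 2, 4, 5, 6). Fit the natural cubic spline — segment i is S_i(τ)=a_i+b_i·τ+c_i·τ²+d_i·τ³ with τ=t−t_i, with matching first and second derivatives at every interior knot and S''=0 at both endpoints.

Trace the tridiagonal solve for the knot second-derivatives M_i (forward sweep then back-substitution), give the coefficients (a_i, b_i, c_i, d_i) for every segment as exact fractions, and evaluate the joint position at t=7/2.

Δ: Δ0=-5/2, Δ1=1, Δ2=6, Δ3=-5
row 1: diag=8, rhs=21; c'=1/4, d'=21/8
row 2: denom=6−2·1/4=11/2; d'=(30−2·21/8)/(11/2)=9/2
row 3: denom=4−1·2/11=42/11; d'=(-66−1·9/2)/(42/11)=-517/28
back: M3=-517/28
back: M2=9/2−2/11·-517/28=55/7
back: M1=21/8−1/4·55/7=37/56
M: M0=0, M1=37/56, M2=55/7, M3=-517/28, M4=0
seg 0: a=0, c=M0/2=0, d=(M1−M0)/(6·2)=37/672, b=Δ0−h0·(2M0+M1)/6=-457/168
seg 1: a=-5, c=M1/2=37/112, d=(M2−M1)/(6·2)=403/672, b=Δ1−h1·(2M1+M2)/6=-173/84
seg 2: a=-3, c=M2/2=55/14, d=(M3−M2)/(6·1)=-737/168, b=Δ2−h2·(2M2+M3)/6=155/24
seg 3: a=3, c=M3/2=-517/56, d=(M4−M3)/(6·1)=517/168, b=Δ3−h3·(2M3+M4)/6=97/84
t_q=7/2 → seg 1, τ=3/2; S=-5+-173/84·τ+37/112·τ²+403/672·τ³=-9537/1792

  seg 0: a=0 b=-457/168 c=0 d=37/672
  seg 1: a=-5 b=-173/84 c=37/112 d=403/672
  seg 2: a=-3 b=155/24 c=55/14 d=-737/168
  seg 3: a=3 b=97/84 c=-517/56 d=517/168
S(7/2) = -9537/1792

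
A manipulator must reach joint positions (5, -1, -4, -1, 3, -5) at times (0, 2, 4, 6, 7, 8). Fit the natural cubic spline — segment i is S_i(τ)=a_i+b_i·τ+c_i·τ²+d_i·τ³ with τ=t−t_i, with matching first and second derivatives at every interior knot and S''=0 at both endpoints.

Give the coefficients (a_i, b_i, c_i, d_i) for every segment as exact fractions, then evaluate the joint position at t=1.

Δ: Δ0=-3, Δ1=-3/2, Δ2=3/2, Δ3=4, Δ4=-8
row 1: diag=8, rhs=9; c'=1/4, d'=9/8
row 2: denom=8−2·1/4=15/2; d'=(18−2·9/8)/(15/2)=21/10
row 3: denom=6−2·4/15=82/15; d'=(15−2·21/10)/(82/15)=81/41
row 4: denom=4−1·15/82=313/82; d'=(-72−1·81/41)/(313/82)=-6066/313
back: M4=-6066/313
back: M3=81/41−15/82·-6066/313=1728/313
back: M2=21/10−4/15·1728/313=393/626
back: M1=9/8−1/4·393/626=303/313
M: M0=0, M1=303/313, M2=393/626, M3=1728/313, M4=-6066/313, M5=0
seg 0: a=5, c=M0/2=0, d=(M1−M0)/(6·2)=101/1252, b=Δ0−h0·(2M0+M1)/6=-1040/313
seg 1: a=-1, c=M1/2=303/626, d=(M2−M1)/(6·2)=-71/2504, b=Δ1−h1·(2M1+M2)/6=-737/313
seg 2: a=-4, c=M2/2=393/1252, d=(M3−M2)/(6·2)=1021/2504, b=Δ2−h2·(2M2+M3)/6=-475/626
seg 3: a=-1, c=M3/2=864/313, d=(M4−M3)/(6·1)=-1299/313, b=Δ3−h3·(2M3+M4)/6=1687/313
seg 4: a=3, c=M4/2=-3033/313, d=(M5−M4)/(6·1)=1011/313, b=Δ4−h4·(2M4+M5)/6=-482/313
t_q=1 → seg 0, τ=1; S=5+-1040/313·τ+0·τ²+101/1252·τ³=2201/1252

  seg 0: a=5 b=-1040/313 c=0 d=101/1252
  seg 1: a=-1 b=-737/313 c=303/626 d=-71/2504
  seg 2: a=-4 b=-475/626 c=393/1252 d=1021/2504
  seg 3: a=-1 b=1687/313 c=864/313 d=-1299/313
  seg 4: a=3 b=-482/313 c=-3033/313 d=1011/313
S(1) = 2201/1252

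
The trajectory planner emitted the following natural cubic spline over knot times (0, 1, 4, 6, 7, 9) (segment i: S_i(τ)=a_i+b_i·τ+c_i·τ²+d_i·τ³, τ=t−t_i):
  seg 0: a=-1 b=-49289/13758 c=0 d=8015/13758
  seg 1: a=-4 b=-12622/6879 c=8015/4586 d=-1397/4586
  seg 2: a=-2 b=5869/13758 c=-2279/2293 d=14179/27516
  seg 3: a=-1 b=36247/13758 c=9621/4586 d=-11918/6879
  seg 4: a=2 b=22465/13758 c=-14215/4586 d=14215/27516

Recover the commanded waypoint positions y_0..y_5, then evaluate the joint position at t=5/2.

y_0=-1 y_1=-4 y_2=-2 y_3=-1 y_4=2 y_5=-3
S(5/2) = -141177/36688

y_0 = S_0(0) = a_0 = -1
y_1 = S_1(0) = a_1 = -4
y_2 = S_2(0) = a_2 = -2
y_3 = S_3(0) = a_3 = -1
y_4 = S_4(0) = a_4 = 2
y_5 = S_4(2) = -3
t_q=5/2 is in segment 1 (τ=3/2); S_1(τ)=-141177/36688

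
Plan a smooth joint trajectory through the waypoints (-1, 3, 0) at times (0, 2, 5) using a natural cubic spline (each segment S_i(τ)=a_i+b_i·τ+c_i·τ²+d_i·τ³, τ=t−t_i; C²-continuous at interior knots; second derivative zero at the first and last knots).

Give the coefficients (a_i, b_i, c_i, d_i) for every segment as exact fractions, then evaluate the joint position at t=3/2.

  seg 0: a=-1 b=13/5 c=0 d=-3/20
  seg 1: a=3 b=4/5 c=-9/10 d=1/10
S(3/2) = 383/160

Δ: Δ0=2, Δ1=-1
row 1: diag=10, rhs=-18; c'=3/10, d'=-9/5
back: M1=-9/5
M: M0=0, M1=-9/5, M2=0
seg 0: a=-1, c=M0/2=0, d=(M1−M0)/(6·2)=-3/20, b=Δ0−h0·(2M0+M1)/6=13/5
seg 1: a=3, c=M1/2=-9/10, d=(M2−M1)/(6·3)=1/10, b=Δ1−h1·(2M1+M2)/6=4/5
t_q=3/2 → seg 0, τ=3/2; S=-1+13/5·τ+0·τ²+-3/20·τ³=383/160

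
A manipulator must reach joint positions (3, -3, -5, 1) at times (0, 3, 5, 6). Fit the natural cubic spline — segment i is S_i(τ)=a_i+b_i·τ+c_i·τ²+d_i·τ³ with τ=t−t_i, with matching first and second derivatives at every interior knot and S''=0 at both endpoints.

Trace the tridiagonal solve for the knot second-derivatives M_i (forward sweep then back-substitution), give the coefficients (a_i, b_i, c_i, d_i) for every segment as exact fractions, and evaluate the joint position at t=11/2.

Δ: Δ0=-2, Δ1=-1, Δ2=6
row 1: diag=10, rhs=6; c'=1/5, d'=3/5
row 2: denom=6−2·1/5=28/5; d'=(42−2·3/5)/(28/5)=51/7
back: M2=51/7
back: M1=3/5−1/5·51/7=-6/7
M: M0=0, M1=-6/7, M2=51/7, M3=0
seg 0: a=3, c=M0/2=0, d=(M1−M0)/(6·3)=-1/21, b=Δ0−h0·(2M0+M1)/6=-11/7
seg 1: a=-3, c=M1/2=-3/7, d=(M2−M1)/(6·2)=19/28, b=Δ1−h1·(2M1+M2)/6=-20/7
seg 2: a=-5, c=M2/2=51/14, d=(M3−M2)/(6·1)=-17/14, b=Δ2−h2·(2M2+M3)/6=25/7
t_q=11/2 → seg 2, τ=1/2; S=-5+25/7·τ+51/14·τ²+-17/14·τ³=-275/112

  seg 0: a=3 b=-11/7 c=0 d=-1/21
  seg 1: a=-3 b=-20/7 c=-3/7 d=19/28
  seg 2: a=-5 b=25/7 c=51/14 d=-17/14
S(11/2) = -275/112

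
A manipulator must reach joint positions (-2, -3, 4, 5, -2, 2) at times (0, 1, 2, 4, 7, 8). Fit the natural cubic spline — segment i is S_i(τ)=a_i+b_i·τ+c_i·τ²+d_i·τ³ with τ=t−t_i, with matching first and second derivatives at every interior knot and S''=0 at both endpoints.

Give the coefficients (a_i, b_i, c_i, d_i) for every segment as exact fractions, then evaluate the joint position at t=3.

  seg 0: a=-2 b=-30211/9030 c=0 d=21181/9030
  seg 1: a=-3 b=16666/4515 c=21181/3010 d=-6733/1806
  seg 2: a=4 b=8489/1290 c=-6242/1505 d=4999/9030
  seg 3: a=5 b=-30397/9030 c=-1243/1505 d=10567/27090
  seg 4: a=-2 b=9979/4515 c=8081/3010 d=-8081/9030
S(3) = 2103/301

Δ: Δ0=-1, Δ1=7, Δ2=1/2, Δ3=-7/3, Δ4=4
row 1: diag=4, rhs=48; c'=1/4, d'=12
row 2: denom=6−1·1/4=23/4; d'=(-39−1·12)/(23/4)=-204/23
row 3: denom=10−2·8/23=214/23; d'=(-17−2·-204/23)/(214/23)=17/214
row 4: denom=8−3·69/214=1505/214; d'=(38−3·17/214)/(1505/214)=8081/1505
back: M4=8081/1505
back: M3=17/214−69/214·8081/1505=-2486/1505
back: M2=-204/23−8/23·-2486/1505=-12484/1505
back: M1=12−1/4·-12484/1505=21181/1505
M: M0=0, M1=21181/1505, M2=-12484/1505, M3=-2486/1505, M4=8081/1505, M5=0
seg 0: a=-2, c=M0/2=0, d=(M1−M0)/(6·1)=21181/9030, b=Δ0−h0·(2M0+M1)/6=-30211/9030
seg 1: a=-3, c=M1/2=21181/3010, d=(M2−M1)/(6·1)=-6733/1806, b=Δ1−h1·(2M1+M2)/6=16666/4515
seg 2: a=4, c=M2/2=-6242/1505, d=(M3−M2)/(6·2)=4999/9030, b=Δ2−h2·(2M2+M3)/6=8489/1290
seg 3: a=5, c=M3/2=-1243/1505, d=(M4−M3)/(6·3)=10567/27090, b=Δ3−h3·(2M3+M4)/6=-30397/9030
seg 4: a=-2, c=M4/2=8081/3010, d=(M5−M4)/(6·1)=-8081/9030, b=Δ4−h4·(2M4+M5)/6=9979/4515
t_q=3 → seg 2, τ=1; S=4+8489/1290·τ+-6242/1505·τ²+4999/9030·τ³=2103/301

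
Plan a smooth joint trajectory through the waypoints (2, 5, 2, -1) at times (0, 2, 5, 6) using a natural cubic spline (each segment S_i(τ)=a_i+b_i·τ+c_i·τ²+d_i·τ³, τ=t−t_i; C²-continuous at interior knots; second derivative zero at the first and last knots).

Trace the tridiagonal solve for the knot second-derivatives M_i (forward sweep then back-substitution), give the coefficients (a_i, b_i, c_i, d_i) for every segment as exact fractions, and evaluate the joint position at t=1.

Δ: Δ0=3/2, Δ1=-1, Δ2=-3
row 1: diag=10, rhs=-15; c'=3/10, d'=-3/2
row 2: denom=8−3·3/10=71/10; d'=(-12−3·-3/2)/(71/10)=-75/71
back: M2=-75/71
back: M1=-3/2−3/10·-75/71=-84/71
M: M0=0, M1=-84/71, M2=-75/71, M3=0
seg 0: a=2, c=M0/2=0, d=(M1−M0)/(6·2)=-7/71, b=Δ0−h0·(2M0+M1)/6=269/142
seg 1: a=5, c=M1/2=-42/71, d=(M2−M1)/(6·3)=1/142, b=Δ1−h1·(2M1+M2)/6=101/142
seg 2: a=2, c=M2/2=-75/142, d=(M3−M2)/(6·1)=25/142, b=Δ2−h2·(2M2+M3)/6=-188/71
t_q=1 → seg 0, τ=1; S=2+269/142·τ+0·τ²+-7/71·τ³=539/142

  seg 0: a=2 b=269/142 c=0 d=-7/71
  seg 1: a=5 b=101/142 c=-42/71 d=1/142
  seg 2: a=2 b=-188/71 c=-75/142 d=25/142
S(1) = 539/142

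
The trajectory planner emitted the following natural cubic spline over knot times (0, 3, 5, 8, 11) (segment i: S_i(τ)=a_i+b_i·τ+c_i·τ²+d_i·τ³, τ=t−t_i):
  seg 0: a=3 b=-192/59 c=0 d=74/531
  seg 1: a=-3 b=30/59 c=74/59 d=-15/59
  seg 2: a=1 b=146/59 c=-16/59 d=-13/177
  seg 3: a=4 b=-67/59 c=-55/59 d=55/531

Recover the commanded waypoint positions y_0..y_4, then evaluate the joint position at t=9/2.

y_0 = S_0(0) = a_0 = 3
y_1 = S_1(0) = a_1 = -3
y_2 = S_2(0) = a_2 = 1
y_3 = S_3(0) = a_3 = 4
y_4 = S_3(3) = -5
t_q=9/2 is in segment 1 (τ=3/2); S_1(τ)=-129/472

y_0=3 y_1=-3 y_2=1 y_3=4 y_4=-5
S(9/2) = -129/472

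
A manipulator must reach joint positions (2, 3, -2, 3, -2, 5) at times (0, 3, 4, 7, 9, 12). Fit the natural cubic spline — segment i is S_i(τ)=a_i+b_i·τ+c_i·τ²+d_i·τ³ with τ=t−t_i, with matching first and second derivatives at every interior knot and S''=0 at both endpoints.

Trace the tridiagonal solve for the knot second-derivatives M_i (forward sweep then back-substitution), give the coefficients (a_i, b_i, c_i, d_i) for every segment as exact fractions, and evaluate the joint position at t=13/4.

Δ: Δ0=1/3, Δ1=-5, Δ2=5/3, Δ3=-5/2, Δ4=7/3
row 1: diag=8, rhs=-32; c'=1/8, d'=-4
row 2: denom=8−1·1/8=63/8; d'=(40−1·-4)/(63/8)=352/63
row 3: denom=10−3·8/21=62/7; d'=(-25−3·352/63)/(62/7)=-877/186
row 4: denom=10−2·7/31=296/31; d'=(29−2·-877/186)/(296/31)=1787/444
back: M4=1787/444
back: M3=-877/186−7/31·1787/444=-2497/444
back: M2=352/63−8/21·-2497/444=286/37
back: M1=-4−1/8·286/37=-735/148
M: M0=0, M1=-735/148, M2=286/37, M3=-2497/444, M4=1787/444, M5=0
seg 0: a=2, c=M0/2=0, d=(M1−M0)/(6·3)=-245/888, b=Δ0−h0·(2M0+M1)/6=2501/888
seg 1: a=3, c=M1/2=-735/296, d=(M2−M1)/(6·1)=1879/888, b=Δ1−h1·(2M1+M2)/6=-2057/444
seg 2: a=-2, c=M2/2=143/37, d=(M3−M2)/(6·3)=-5929/7992, b=Δ2−h2·(2M2+M3)/6=-2887/888
seg 3: a=3, c=M3/2=-2497/888, d=(M4−M3)/(6·2)=119/148, b=Δ3−h3·(2M3+M4)/6=-41/444
seg 4: a=-2, c=M4/2=1787/888, d=(M5−M4)/(6·3)=-1787/7992, b=Δ4−h4·(2M4+M5)/6=-751/444
t_q=13/4 → seg 1, τ=1/4; S=3+-2057/444·τ+-735/296·τ²+1879/888·τ³=32577/18944

  seg 0: a=2 b=2501/888 c=0 d=-245/888
  seg 1: a=3 b=-2057/444 c=-735/296 d=1879/888
  seg 2: a=-2 b=-2887/888 c=143/37 d=-5929/7992
  seg 3: a=3 b=-41/444 c=-2497/888 d=119/148
  seg 4: a=-2 b=-751/444 c=1787/888 d=-1787/7992
S(13/4) = 32577/18944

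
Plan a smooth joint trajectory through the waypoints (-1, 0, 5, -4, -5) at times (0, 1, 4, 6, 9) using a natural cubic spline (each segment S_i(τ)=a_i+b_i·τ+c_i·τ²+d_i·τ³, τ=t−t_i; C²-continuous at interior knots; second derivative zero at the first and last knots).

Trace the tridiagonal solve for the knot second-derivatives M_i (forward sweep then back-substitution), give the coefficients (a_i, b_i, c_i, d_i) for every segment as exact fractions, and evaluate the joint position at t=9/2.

  seg 0: a=-1 b=202/339 c=0 d=137/339
  seg 1: a=0 b=613/339 c=137/113 d=-427/1017
  seg 2: a=5 b=-764/339 c=-290/113 d=1957/2712
  seg 3: a=-4 b=-2617/678 c=797/452 d=-797/4068
S(9/2) = 24023/7232

Δ: Δ0=1, Δ1=5/3, Δ2=-9/2, Δ3=-1/3
row 1: diag=8, rhs=4; c'=3/8, d'=1/2
row 2: denom=10−3·3/8=71/8; d'=(-37−3·1/2)/(71/8)=-308/71
row 3: denom=10−2·16/71=678/71; d'=(25−2·-308/71)/(678/71)=797/226
back: M3=797/226
back: M2=-308/71−16/71·797/226=-580/113
back: M1=1/2−3/8·-580/113=274/113
M: M0=0, M1=274/113, M2=-580/113, M3=797/226, M4=0
seg 0: a=-1, c=M0/2=0, d=(M1−M0)/(6·1)=137/339, b=Δ0−h0·(2M0+M1)/6=202/339
seg 1: a=0, c=M1/2=137/113, d=(M2−M1)/(6·3)=-427/1017, b=Δ1−h1·(2M1+M2)/6=613/339
seg 2: a=5, c=M2/2=-290/113, d=(M3−M2)/(6·2)=1957/2712, b=Δ2−h2·(2M2+M3)/6=-764/339
seg 3: a=-4, c=M3/2=797/452, d=(M4−M3)/(6·3)=-797/4068, b=Δ3−h3·(2M3+M4)/6=-2617/678
t_q=9/2 → seg 2, τ=1/2; S=5+-764/339·τ+-290/113·τ²+1957/2712·τ³=24023/7232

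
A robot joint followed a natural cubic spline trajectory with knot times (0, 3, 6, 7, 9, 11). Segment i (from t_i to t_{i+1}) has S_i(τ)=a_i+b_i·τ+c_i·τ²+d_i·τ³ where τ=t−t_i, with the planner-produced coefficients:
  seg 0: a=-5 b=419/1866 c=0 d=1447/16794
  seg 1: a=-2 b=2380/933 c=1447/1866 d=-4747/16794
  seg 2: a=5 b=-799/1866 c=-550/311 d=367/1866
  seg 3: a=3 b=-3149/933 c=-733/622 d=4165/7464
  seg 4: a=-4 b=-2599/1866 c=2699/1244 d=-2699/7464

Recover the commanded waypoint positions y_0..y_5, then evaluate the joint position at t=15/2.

y_0=-5 y_1=-2 y_2=5 y_3=3 y_4=-4 y_5=-1
S(15/2) = 21647/19904

y_0 = S_0(0) = a_0 = -5
y_1 = S_1(0) = a_1 = -2
y_2 = S_2(0) = a_2 = 5
y_3 = S_3(0) = a_3 = 3
y_4 = S_4(0) = a_4 = -4
y_5 = S_4(2) = -1
t_q=15/2 is in segment 3 (τ=1/2); S_3(τ)=21647/19904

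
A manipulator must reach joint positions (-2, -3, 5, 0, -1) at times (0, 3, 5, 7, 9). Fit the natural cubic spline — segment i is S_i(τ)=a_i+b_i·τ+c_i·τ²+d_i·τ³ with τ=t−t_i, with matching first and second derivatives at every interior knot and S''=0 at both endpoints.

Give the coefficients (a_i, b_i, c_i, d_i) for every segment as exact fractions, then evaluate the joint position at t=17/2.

Δ: Δ0=-1/3, Δ1=4, Δ2=-5/2, Δ3=-1/2
row 1: diag=10, rhs=26; c'=1/5, d'=13/5
row 2: denom=8−2·1/5=38/5; d'=(-39−2·13/5)/(38/5)=-221/38
row 3: denom=8−2·5/19=142/19; d'=(12−2·-221/38)/(142/19)=449/142
back: M3=449/142
back: M2=-221/38−5/19·449/142=-472/71
back: M1=13/5−1/5·-472/71=279/71
M: M0=0, M1=279/71, M2=-472/71, M3=449/142, M4=0
seg 0: a=-2, c=M0/2=0, d=(M1−M0)/(6·3)=31/142, b=Δ0−h0·(2M0+M1)/6=-979/426
seg 1: a=-3, c=M1/2=279/142, d=(M2−M1)/(6·2)=-751/852, b=Δ1−h1·(2M1+M2)/6=766/213
seg 2: a=5, c=M2/2=-236/71, d=(M3−M2)/(6·2)=1393/1704, b=Δ2−h2·(2M2+M3)/6=187/213
seg 3: a=0, c=M3/2=449/284, d=(M4−M3)/(6·2)=-449/1704, b=Δ3−h3·(2M3+M4)/6=-1111/426
t_q=17/2 → seg 3, τ=3/2; S=0+-1111/426·τ+449/284·τ²+-449/1704·τ³=-5653/4544

  seg 0: a=-2 b=-979/426 c=0 d=31/142
  seg 1: a=-3 b=766/213 c=279/142 d=-751/852
  seg 2: a=5 b=187/213 c=-236/71 d=1393/1704
  seg 3: a=0 b=-1111/426 c=449/284 d=-449/1704
S(17/2) = -5653/4544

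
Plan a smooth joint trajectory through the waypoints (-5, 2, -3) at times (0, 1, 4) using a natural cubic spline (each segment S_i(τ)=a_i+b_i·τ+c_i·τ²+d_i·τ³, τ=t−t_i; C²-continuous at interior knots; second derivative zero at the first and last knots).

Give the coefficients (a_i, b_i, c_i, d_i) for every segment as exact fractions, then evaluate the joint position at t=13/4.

  seg 0: a=-5 b=97/12 c=0 d=-13/12
  seg 1: a=2 b=29/6 c=-13/4 d=13/36
S(13/4) = 137/256

Δ: Δ0=7, Δ1=-5/3
row 1: diag=8, rhs=-52; c'=3/8, d'=-13/2
back: M1=-13/2
M: M0=0, M1=-13/2, M2=0
seg 0: a=-5, c=M0/2=0, d=(M1−M0)/(6·1)=-13/12, b=Δ0−h0·(2M0+M1)/6=97/12
seg 1: a=2, c=M1/2=-13/4, d=(M2−M1)/(6·3)=13/36, b=Δ1−h1·(2M1+M2)/6=29/6
t_q=13/4 → seg 1, τ=9/4; S=2+29/6·τ+-13/4·τ²+13/36·τ³=137/256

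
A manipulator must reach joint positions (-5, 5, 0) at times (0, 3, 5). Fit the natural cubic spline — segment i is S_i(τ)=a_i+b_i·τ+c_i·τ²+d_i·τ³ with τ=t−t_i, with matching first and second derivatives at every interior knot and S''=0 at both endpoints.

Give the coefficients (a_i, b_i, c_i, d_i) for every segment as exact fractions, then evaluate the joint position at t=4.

  seg 0: a=-5 b=61/12 c=0 d=-7/36
  seg 1: a=5 b=-1/6 c=-7/4 d=7/24
S(4) = 27/8

Δ: Δ0=10/3, Δ1=-5/2
row 1: diag=10, rhs=-35; c'=1/5, d'=-7/2
back: M1=-7/2
M: M0=0, M1=-7/2, M2=0
seg 0: a=-5, c=M0/2=0, d=(M1−M0)/(6·3)=-7/36, b=Δ0−h0·(2M0+M1)/6=61/12
seg 1: a=5, c=M1/2=-7/4, d=(M2−M1)/(6·2)=7/24, b=Δ1−h1·(2M1+M2)/6=-1/6
t_q=4 → seg 1, τ=1; S=5+-1/6·τ+-7/4·τ²+7/24·τ³=27/8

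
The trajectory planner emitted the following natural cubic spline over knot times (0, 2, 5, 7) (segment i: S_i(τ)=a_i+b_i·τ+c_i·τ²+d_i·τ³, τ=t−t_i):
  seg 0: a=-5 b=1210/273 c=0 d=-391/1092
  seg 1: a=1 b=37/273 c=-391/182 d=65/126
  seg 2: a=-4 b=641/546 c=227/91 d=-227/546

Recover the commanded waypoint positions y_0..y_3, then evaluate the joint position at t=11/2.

y_0 = S_0(0) = a_0 = -5
y_1 = S_1(0) = a_1 = 1
y_2 = S_2(0) = a_2 = -4
y_3 = S_2(2) = 5
t_q=11/2 is in segment 2 (τ=1/2); S_2(τ)=-591/208

y_0=-5 y_1=1 y_2=-4 y_3=5
S(11/2) = -591/208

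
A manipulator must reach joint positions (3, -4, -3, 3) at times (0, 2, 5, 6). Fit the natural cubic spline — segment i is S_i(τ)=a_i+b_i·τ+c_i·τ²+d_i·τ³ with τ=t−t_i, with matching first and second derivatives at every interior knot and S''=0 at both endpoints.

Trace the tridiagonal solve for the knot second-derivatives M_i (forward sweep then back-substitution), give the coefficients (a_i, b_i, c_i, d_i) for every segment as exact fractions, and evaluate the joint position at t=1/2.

Δ: Δ0=-7/2, Δ1=1/3, Δ2=6
row 1: diag=10, rhs=23; c'=3/10, d'=23/10
row 2: denom=8−3·3/10=71/10; d'=(34−3·23/10)/(71/10)=271/71
back: M2=271/71
back: M1=23/10−3/10·271/71=82/71
M: M0=0, M1=82/71, M2=271/71, M3=0
seg 0: a=3, c=M0/2=0, d=(M1−M0)/(6·2)=41/426, b=Δ0−h0·(2M0+M1)/6=-1655/426
seg 1: a=-4, c=M1/2=41/71, d=(M2−M1)/(6·3)=21/142, b=Δ1−h1·(2M1+M2)/6=-1163/426
seg 2: a=-3, c=M2/2=271/142, d=(M3−M2)/(6·1)=-271/426, b=Δ2−h2·(2M2+M3)/6=1007/213
t_q=1/2 → seg 0, τ=1/2; S=3+-1655/426·τ+0·τ²+41/426·τ³=1215/1136

  seg 0: a=3 b=-1655/426 c=0 d=41/426
  seg 1: a=-4 b=-1163/426 c=41/71 d=21/142
  seg 2: a=-3 b=1007/213 c=271/142 d=-271/426
S(1/2) = 1215/1136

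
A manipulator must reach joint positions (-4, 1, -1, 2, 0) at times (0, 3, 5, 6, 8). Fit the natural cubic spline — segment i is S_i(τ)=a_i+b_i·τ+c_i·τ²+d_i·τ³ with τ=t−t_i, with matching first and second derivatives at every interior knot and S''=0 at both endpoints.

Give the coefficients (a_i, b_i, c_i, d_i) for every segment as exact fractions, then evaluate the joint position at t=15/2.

Δ: Δ0=5/3, Δ1=-1, Δ2=3, Δ3=-1
row 1: diag=10, rhs=-16; c'=1/5, d'=-8/5
row 2: denom=6−2·1/5=28/5; d'=(24−2·-8/5)/(28/5)=34/7
row 3: denom=6−1·5/28=163/28; d'=(-24−1·34/7)/(163/28)=-808/163
back: M3=-808/163
back: M2=34/7−5/28·-808/163=936/163
back: M1=-8/5−1/5·936/163=-448/163
M: M0=0, M1=-448/163, M2=936/163, M3=-808/163, M4=0
seg 0: a=-4, c=M0/2=0, d=(M1−M0)/(6·3)=-224/1467, b=Δ0−h0·(2M0+M1)/6=1487/489
seg 1: a=1, c=M1/2=-224/163, d=(M2−M1)/(6·2)=346/489, b=Δ1−h1·(2M1+M2)/6=-529/489
seg 2: a=-1, c=M2/2=468/163, d=(M3−M2)/(6·1)=-872/489, b=Δ2−h2·(2M2+M3)/6=935/489
seg 3: a=2, c=M3/2=-404/163, d=(M4−M3)/(6·2)=202/489, b=Δ3−h3·(2M3+M4)/6=1127/489
t_q=15/2 → seg 3, τ=3/2; S=2+1127/489·τ+-404/163·τ²+202/489·τ³=831/652

  seg 0: a=-4 b=1487/489 c=0 d=-224/1467
  seg 1: a=1 b=-529/489 c=-224/163 d=346/489
  seg 2: a=-1 b=935/489 c=468/163 d=-872/489
  seg 3: a=2 b=1127/489 c=-404/163 d=202/489
S(15/2) = 831/652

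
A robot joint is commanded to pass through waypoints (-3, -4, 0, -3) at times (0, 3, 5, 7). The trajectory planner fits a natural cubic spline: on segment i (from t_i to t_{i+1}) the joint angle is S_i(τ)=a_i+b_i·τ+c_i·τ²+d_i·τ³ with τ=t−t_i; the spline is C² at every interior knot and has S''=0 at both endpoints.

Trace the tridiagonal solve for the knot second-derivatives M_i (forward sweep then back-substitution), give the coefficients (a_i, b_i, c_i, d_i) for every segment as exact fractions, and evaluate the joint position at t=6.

  seg 0: a=-3 b=-307/228 c=0 d=77/684
  seg 1: a=-4 b=193/114 c=77/76 d=-49/114
  seg 2: a=0 b=67/114 c=-119/76 d=119/456
S(6) = -109/152

Δ: Δ0=-1/3, Δ1=2, Δ2=-3/2
row 1: diag=10, rhs=14; c'=1/5, d'=7/5
row 2: denom=8−2·1/5=38/5; d'=(-21−2·7/5)/(38/5)=-119/38
back: M2=-119/38
back: M1=7/5−1/5·-119/38=77/38
M: M0=0, M1=77/38, M2=-119/38, M3=0
seg 0: a=-3, c=M0/2=0, d=(M1−M0)/(6·3)=77/684, b=Δ0−h0·(2M0+M1)/6=-307/228
seg 1: a=-4, c=M1/2=77/76, d=(M2−M1)/(6·2)=-49/114, b=Δ1−h1·(2M1+M2)/6=193/114
seg 2: a=0, c=M2/2=-119/76, d=(M3−M2)/(6·2)=119/456, b=Δ2−h2·(2M2+M3)/6=67/114
t_q=6 → seg 2, τ=1; S=0+67/114·τ+-119/76·τ²+119/456·τ³=-109/152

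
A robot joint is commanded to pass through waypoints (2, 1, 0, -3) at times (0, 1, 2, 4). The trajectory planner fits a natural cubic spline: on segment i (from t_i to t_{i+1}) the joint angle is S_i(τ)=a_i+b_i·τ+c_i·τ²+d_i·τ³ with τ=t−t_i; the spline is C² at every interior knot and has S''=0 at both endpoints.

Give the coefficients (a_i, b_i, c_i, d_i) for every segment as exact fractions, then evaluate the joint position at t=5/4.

Δ: Δ0=-1, Δ1=-1, Δ2=-3/2
row 1: diag=4, rhs=0; c'=1/4, d'=0
row 2: denom=6−1·1/4=23/4; d'=(-3−1·0)/(23/4)=-12/23
back: M2=-12/23
back: M1=0−1/4·-12/23=3/23
M: M0=0, M1=3/23, M2=-12/23, M3=0
seg 0: a=2, c=M0/2=0, d=(M1−M0)/(6·1)=1/46, b=Δ0−h0·(2M0+M1)/6=-47/46
seg 1: a=1, c=M1/2=3/46, d=(M2−M1)/(6·1)=-5/46, b=Δ1−h1·(2M1+M2)/6=-22/23
seg 2: a=0, c=M2/2=-6/23, d=(M3−M2)/(6·2)=1/23, b=Δ2−h2·(2M2+M3)/6=-53/46
t_q=5/4 → seg 1, τ=1/4; S=1+-22/23·τ+3/46·τ²+-5/46·τ³=2247/2944

  seg 0: a=2 b=-47/46 c=0 d=1/46
  seg 1: a=1 b=-22/23 c=3/46 d=-5/46
  seg 2: a=0 b=-53/46 c=-6/23 d=1/23
S(5/4) = 2247/2944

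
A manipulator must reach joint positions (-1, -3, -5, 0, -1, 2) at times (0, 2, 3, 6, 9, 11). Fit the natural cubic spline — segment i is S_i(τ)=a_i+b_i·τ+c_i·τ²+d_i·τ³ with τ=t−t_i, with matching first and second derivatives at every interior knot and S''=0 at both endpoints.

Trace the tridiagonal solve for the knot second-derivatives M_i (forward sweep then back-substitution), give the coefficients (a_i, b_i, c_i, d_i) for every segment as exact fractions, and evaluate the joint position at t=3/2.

  seg 0: a=-1 b=-2114/4677 c=0 d=-2563/18708
  seg 1: a=-3 b=-9803/4677 c=-2563/3118 d=8587/9354
  seg 2: a=-5 b=-9223/9354 c=3012/1559 d=-1089/3118
  seg 3: a=0 b=5500/4677 c=-3777/3118 d=6625/28062
  seg 4: a=-1 b=2639/9354 c=1424/1559 d=-712/4677
S(3/2) = -106779/49888

Δ: Δ0=-1, Δ1=-2, Δ2=5/3, Δ3=-1/3, Δ4=3/2
row 1: diag=6, rhs=-6; c'=1/6, d'=-1
row 2: denom=8−1·1/6=47/6; d'=(22−1·-1)/(47/6)=138/47
row 3: denom=12−3·18/47=510/47; d'=(-12−3·138/47)/(510/47)=-163/85
row 4: denom=10−3·47/170=1559/170; d'=(11−3·-163/85)/(1559/170)=2848/1559
back: M4=2848/1559
back: M3=-163/85−47/170·2848/1559=-3777/1559
back: M2=138/47−18/47·-3777/1559=6024/1559
back: M1=-1−1/6·6024/1559=-2563/1559
M: M0=0, M1=-2563/1559, M2=6024/1559, M3=-3777/1559, M4=2848/1559, M5=0
seg 0: a=-1, c=M0/2=0, d=(M1−M0)/(6·2)=-2563/18708, b=Δ0−h0·(2M0+M1)/6=-2114/4677
seg 1: a=-3, c=M1/2=-2563/3118, d=(M2−M1)/(6·1)=8587/9354, b=Δ1−h1·(2M1+M2)/6=-9803/4677
seg 2: a=-5, c=M2/2=3012/1559, d=(M3−M2)/(6·3)=-1089/3118, b=Δ2−h2·(2M2+M3)/6=-9223/9354
seg 3: a=0, c=M3/2=-3777/3118, d=(M4−M3)/(6·3)=6625/28062, b=Δ3−h3·(2M3+M4)/6=5500/4677
seg 4: a=-1, c=M4/2=1424/1559, d=(M5−M4)/(6·2)=-712/4677, b=Δ4−h4·(2M4+M5)/6=2639/9354
t_q=3/2 → seg 0, τ=3/2; S=-1+-2114/4677·τ+0·τ²+-2563/18708·τ³=-106779/49888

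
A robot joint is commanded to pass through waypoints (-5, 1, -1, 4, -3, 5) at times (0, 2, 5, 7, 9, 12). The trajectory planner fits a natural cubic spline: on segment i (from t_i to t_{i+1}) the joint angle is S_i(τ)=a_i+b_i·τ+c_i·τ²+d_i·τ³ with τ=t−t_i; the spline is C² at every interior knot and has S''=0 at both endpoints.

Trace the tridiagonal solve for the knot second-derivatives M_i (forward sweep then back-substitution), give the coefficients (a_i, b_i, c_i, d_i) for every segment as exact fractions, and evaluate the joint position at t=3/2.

  seg 0: a=-5 b=6785/1629 c=0 d=-949/3258
  seg 1: a=1 b=1091/1629 c=-949/543 d=6364/14661
  seg 2: a=-1 b=3101/1629 c=3517/1629 d=-12125/13032
  seg 3: a=4 b=-679/1086 c=-22307/6516 d=12941/13032
  seg 4: a=-3 b=-3914/1629 c=4129/1629 d=-4129/14661
S(3/2) = 2299/8688

Δ: Δ0=3, Δ1=-2/3, Δ2=5/2, Δ3=-7/2, Δ4=8/3
row 1: diag=10, rhs=-22; c'=3/10, d'=-11/5
row 2: denom=10−3·3/10=91/10; d'=(19−3·-11/5)/(91/10)=256/91
row 3: denom=8−2·20/91=688/91; d'=(-36−2·256/91)/(688/91)=-947/172
row 4: denom=10−2·91/344=1629/172; d'=(37−2·-947/172)/(1629/172)=8258/1629
back: M4=8258/1629
back: M3=-947/172−91/344·8258/1629=-22307/3258
back: M2=256/91−20/91·-22307/3258=7034/1629
back: M1=-11/5−3/10·7034/1629=-1898/543
M: M0=0, M1=-1898/543, M2=7034/1629, M3=-22307/3258, M4=8258/1629, M5=0
seg 0: a=-5, c=M0/2=0, d=(M1−M0)/(6·2)=-949/3258, b=Δ0−h0·(2M0+M1)/6=6785/1629
seg 1: a=1, c=M1/2=-949/543, d=(M2−M1)/(6·3)=6364/14661, b=Δ1−h1·(2M1+M2)/6=1091/1629
seg 2: a=-1, c=M2/2=3517/1629, d=(M3−M2)/(6·2)=-12125/13032, b=Δ2−h2·(2M2+M3)/6=3101/1629
seg 3: a=4, c=M3/2=-22307/6516, d=(M4−M3)/(6·2)=12941/13032, b=Δ3−h3·(2M3+M4)/6=-679/1086
seg 4: a=-3, c=M4/2=4129/1629, d=(M5−M4)/(6·3)=-4129/14661, b=Δ4−h4·(2M4+M5)/6=-3914/1629
t_q=3/2 → seg 0, τ=3/2; S=-5+6785/1629·τ+0·τ²+-949/3258·τ³=2299/8688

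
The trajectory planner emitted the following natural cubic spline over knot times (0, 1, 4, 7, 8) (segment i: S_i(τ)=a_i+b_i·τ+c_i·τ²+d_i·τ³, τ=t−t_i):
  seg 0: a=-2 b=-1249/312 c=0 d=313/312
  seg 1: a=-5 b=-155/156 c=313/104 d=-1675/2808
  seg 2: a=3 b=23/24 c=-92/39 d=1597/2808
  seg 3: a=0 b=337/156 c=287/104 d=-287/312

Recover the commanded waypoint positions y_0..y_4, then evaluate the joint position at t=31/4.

y_0 = S_0(0) = a_0 = -2
y_1 = S_1(0) = a_1 = -5
y_2 = S_2(0) = a_2 = 3
y_3 = S_3(0) = a_3 = 0
y_4 = S_3(1) = 4
t_q=31/4 is in segment 3 (τ=3/4); S_3(τ)=18533/6656

y_0=-2 y_1=-5 y_2=3 y_3=0 y_4=4
S(31/4) = 18533/6656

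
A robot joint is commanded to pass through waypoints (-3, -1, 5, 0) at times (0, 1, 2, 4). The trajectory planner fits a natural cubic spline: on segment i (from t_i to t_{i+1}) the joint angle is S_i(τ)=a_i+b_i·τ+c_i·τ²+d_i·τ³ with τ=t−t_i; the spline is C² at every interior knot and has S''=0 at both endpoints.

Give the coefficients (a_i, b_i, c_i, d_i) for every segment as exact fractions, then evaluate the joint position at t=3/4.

Δ: Δ0=2, Δ1=6, Δ2=-5/2
row 1: diag=4, rhs=24; c'=1/4, d'=6
row 2: denom=6−1·1/4=23/4; d'=(-51−1·6)/(23/4)=-228/23
back: M2=-228/23
back: M1=6−1/4·-228/23=195/23
M: M0=0, M1=195/23, M2=-228/23, M3=0
seg 0: a=-3, c=M0/2=0, d=(M1−M0)/(6·1)=65/46, b=Δ0−h0·(2M0+M1)/6=27/46
seg 1: a=-1, c=M1/2=195/46, d=(M2−M1)/(6·1)=-141/46, b=Δ1−h1·(2M1+M2)/6=111/23
seg 2: a=5, c=M2/2=-114/23, d=(M3−M2)/(6·2)=19/23, b=Δ2−h2·(2M2+M3)/6=189/46
t_q=3/4 → seg 0, τ=3/4; S=-3+27/46·τ+0·τ²+65/46·τ³=-5781/2944

  seg 0: a=-3 b=27/46 c=0 d=65/46
  seg 1: a=-1 b=111/23 c=195/46 d=-141/46
  seg 2: a=5 b=189/46 c=-114/23 d=19/23
S(3/4) = -5781/2944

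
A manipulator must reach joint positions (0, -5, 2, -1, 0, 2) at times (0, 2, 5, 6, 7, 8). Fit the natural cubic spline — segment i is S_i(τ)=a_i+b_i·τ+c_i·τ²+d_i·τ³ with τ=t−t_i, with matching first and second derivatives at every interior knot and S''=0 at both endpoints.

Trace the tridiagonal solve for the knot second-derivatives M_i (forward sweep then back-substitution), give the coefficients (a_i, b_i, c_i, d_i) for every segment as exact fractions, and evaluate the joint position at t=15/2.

  seg 0: a=0 b=-25523/6150 c=0 d=2537/6150
  seg 1: a=-5 b=4921/6150 c=2537/1025 d=-12079/18450
  seg 2: a=2 b=-6229/3075 c=-1401/410 d=15023/6150
  seg 3: a=-1 b=-9419/6150 c=4009/1025 d=-1697/1230
  seg 4: a=0 b=6617/3075 c=-467/2050 d=467/6150
S(15/2) = 16867/16400

Δ: Δ0=-5/2, Δ1=7/3, Δ2=-3, Δ3=1, Δ4=2
row 1: diag=10, rhs=29; c'=3/10, d'=29/10
row 2: denom=8−3·3/10=71/10; d'=(-32−3·29/10)/(71/10)=-407/71
row 3: denom=4−1·10/71=274/71; d'=(24−1·-407/71)/(274/71)=2111/274
row 4: denom=4−1·71/274=1025/274; d'=(6−1·2111/274)/(1025/274)=-467/1025
back: M4=-467/1025
back: M3=2111/274−71/274·-467/1025=8018/1025
back: M2=-407/71−10/71·8018/1025=-1401/205
back: M1=29/10−3/10·-1401/205=5074/1025
M: M0=0, M1=5074/1025, M2=-1401/205, M3=8018/1025, M4=-467/1025, M5=0
seg 0: a=0, c=M0/2=0, d=(M1−M0)/(6·2)=2537/6150, b=Δ0−h0·(2M0+M1)/6=-25523/6150
seg 1: a=-5, c=M1/2=2537/1025, d=(M2−M1)/(6·3)=-12079/18450, b=Δ1−h1·(2M1+M2)/6=4921/6150
seg 2: a=2, c=M2/2=-1401/410, d=(M3−M2)/(6·1)=15023/6150, b=Δ2−h2·(2M2+M3)/6=-6229/3075
seg 3: a=-1, c=M3/2=4009/1025, d=(M4−M3)/(6·1)=-1697/1230, b=Δ3−h3·(2M3+M4)/6=-9419/6150
seg 4: a=0, c=M4/2=-467/2050, d=(M5−M4)/(6·1)=467/6150, b=Δ4−h4·(2M4+M5)/6=6617/3075
t_q=15/2 → seg 4, τ=1/2; S=0+6617/3075·τ+-467/2050·τ²+467/6150·τ³=16867/16400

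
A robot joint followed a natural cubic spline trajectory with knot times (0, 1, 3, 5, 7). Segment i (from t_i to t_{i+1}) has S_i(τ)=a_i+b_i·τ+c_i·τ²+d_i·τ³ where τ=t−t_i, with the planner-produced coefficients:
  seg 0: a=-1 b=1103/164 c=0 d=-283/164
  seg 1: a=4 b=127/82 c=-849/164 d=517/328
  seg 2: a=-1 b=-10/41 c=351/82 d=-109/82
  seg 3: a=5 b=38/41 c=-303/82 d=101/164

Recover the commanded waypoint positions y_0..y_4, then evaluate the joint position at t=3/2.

y_0=-1 y_1=4 y_2=-1 y_3=5 y_4=-3
S(3/2) = 9649/2624

y_0 = S_0(0) = a_0 = -1
y_1 = S_1(0) = a_1 = 4
y_2 = S_2(0) = a_2 = -1
y_3 = S_3(0) = a_3 = 5
y_4 = S_3(2) = -3
t_q=3/2 is in segment 1 (τ=1/2); S_1(τ)=9649/2624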